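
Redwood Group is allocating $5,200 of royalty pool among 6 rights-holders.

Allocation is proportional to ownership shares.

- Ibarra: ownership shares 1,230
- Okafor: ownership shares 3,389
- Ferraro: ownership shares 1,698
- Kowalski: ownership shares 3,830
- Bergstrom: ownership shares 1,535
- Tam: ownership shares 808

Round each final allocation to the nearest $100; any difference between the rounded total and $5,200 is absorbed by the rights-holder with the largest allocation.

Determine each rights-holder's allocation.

Sum of ownership shares: 12,490.
Proportional shares: Ibarra 1,230/12,490 × $5,200 = 512.09; Okafor 3,389/12,490 × $5,200 = 1,410.95; Ferraro 1,698/12,490 × $5,200 = 706.93; Kowalski 3,830/12,490 × $5,200 = 1,594.56; Bergstrom 1,535/12,490 × $5,200 = 639.07; Tam 808/12,490 × $5,200 = 336.40.
At nearest $100: Ibarra $500; Okafor $1,400; Ferraro $700; Kowalski $1,600; Bergstrom $600; Tam $300. Sum = $5,100.
Difference $5,200 − $5,100 = +$100 applied to largest allocation (Kowalski): Kowalski becomes $1,700.

Ibarra: $500 · Okafor: $1,400 · Ferraro: $700 · Kowalski: $1,700 · Bergstrom: $600 · Tam: $300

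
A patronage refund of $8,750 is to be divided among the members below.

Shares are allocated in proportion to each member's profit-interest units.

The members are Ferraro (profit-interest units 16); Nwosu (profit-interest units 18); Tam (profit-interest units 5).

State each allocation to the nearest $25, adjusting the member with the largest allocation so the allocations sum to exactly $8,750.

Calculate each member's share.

Ferraro: $3,600 | Nwosu: $4,025 | Tam: $1,125

Combined profit-interest units = 39.
Unrounded shares: Ferraro 16/39 × $8,750 = 3,589.74; Nwosu 18/39 × $8,750 = 4,038.46; Tam 5/39 × $8,750 = 1,121.79.
At nearest $25: Ferraro $3,600; Nwosu $4,050; Tam $1,125. Sum = $8,775.
Difference $8,750 − $8,775 = −$25 applied to largest allocation (Nwosu): Nwosu becomes $4,025.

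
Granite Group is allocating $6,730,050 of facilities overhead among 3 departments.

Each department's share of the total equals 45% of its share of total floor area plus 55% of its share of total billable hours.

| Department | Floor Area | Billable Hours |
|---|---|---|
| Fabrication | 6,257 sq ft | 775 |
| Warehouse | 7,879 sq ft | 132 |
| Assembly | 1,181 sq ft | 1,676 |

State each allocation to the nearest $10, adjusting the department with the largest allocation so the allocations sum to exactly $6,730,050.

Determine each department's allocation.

Floor area total 15,317; billable hours total 2,583.
Combined weights (45% floor area + 55% billable hours): Fabrication 0.3488; Warehouse 0.2596; Assembly 0.3916.
Proportional shares: Fabrication 2,347,754.08; Warehouse 1,747,019.68; Assembly 2,635,276.23.
After rounding ($10): Fabrication $2,347,750; Warehouse $1,747,020; Assembly $2,635,280. Sum = $6,730,050.
Sum already equals the total — no adjustment.

Fabrication: $2,347,750 | Warehouse: $1,747,020 | Assembly: $2,635,280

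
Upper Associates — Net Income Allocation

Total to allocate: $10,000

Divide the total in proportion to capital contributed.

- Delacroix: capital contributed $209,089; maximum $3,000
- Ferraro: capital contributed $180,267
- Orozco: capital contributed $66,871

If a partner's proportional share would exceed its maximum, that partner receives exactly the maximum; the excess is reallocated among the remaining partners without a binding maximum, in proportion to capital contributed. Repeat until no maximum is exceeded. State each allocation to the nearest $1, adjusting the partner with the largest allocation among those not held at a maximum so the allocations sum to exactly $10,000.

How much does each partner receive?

Delacroix: $3,000 · Ferraro: $5,106 · Orozco: $1,894

Total capital contributed = 456,227.
Pro-rata shares before constraints: Delacroix 4,583.00; Ferraro 3,951.26; Orozco 1,465.74.
Cap binds for Delacroix ($3,000); remaining pool $7,000 reallocated over remaining capital contributed 247,138.
Remaining shares: Ferraro 5,105.93 → $5,106; Orozco 1,894.07 → $1,894.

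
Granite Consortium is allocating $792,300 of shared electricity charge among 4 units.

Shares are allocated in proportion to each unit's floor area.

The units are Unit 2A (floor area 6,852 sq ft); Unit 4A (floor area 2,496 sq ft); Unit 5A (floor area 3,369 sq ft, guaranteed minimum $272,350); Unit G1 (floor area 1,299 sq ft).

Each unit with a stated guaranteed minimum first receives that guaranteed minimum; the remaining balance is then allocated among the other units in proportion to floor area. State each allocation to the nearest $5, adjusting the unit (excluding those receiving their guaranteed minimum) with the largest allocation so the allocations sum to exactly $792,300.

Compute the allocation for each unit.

Unit 2A: $334,620 · Unit 4A: $121,895 · Unit 5A: $272,350 · Unit G1: $63,435

Fund the minimums — Unit 5A $272,350. Residual $519,950.
Residual split over remaining floor area 10,647: Unit 2A 334,619.84 → $334,620; Unit 4A 121,893.04 → $121,895; Unit G1 63,437.12 → $63,435.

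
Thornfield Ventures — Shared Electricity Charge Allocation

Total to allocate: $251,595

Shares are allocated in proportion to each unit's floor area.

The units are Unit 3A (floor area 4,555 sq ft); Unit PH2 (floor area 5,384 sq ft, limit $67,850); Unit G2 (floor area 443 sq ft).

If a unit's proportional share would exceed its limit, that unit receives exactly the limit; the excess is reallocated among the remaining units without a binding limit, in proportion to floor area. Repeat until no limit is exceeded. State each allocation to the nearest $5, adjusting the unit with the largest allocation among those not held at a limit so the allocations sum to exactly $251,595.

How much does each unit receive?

Floor area total: 10,382.
Proportional shares (ignoring caps): Unit 3A 110,384.82; Unit PH2 130,474.62; Unit G2 10,735.56.
Capped: Unit PH2 ($67,850); remaining pool $183,745 reallocated over remaining floor area 4,998.
Remaining shares: Unit 3A 167,458.68 → $167,460; Unit G2 16,286.32 → $16,285.

Unit 3A: $167,460; Unit PH2: $67,850; Unit G2: $16,285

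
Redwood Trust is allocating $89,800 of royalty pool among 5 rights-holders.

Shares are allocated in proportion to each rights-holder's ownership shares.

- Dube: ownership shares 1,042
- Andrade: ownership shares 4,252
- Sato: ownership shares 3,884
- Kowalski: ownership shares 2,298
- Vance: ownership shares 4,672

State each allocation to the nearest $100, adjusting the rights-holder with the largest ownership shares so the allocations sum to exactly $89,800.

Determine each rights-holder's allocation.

Dube: $5,800 · Andrade: $23,600 · Sato: $21,600 · Kowalski: $12,800 · Vance: $26,000

Total ownership shares = 1,042 + 4,252 + 3,884 + 2,298 + 4,672 = 16,148.
Pro-rata amounts: Dube 5,794.62; Andrade 23,645.63; Sato 21,599.16; Kowalski 12,779.32; Vance 25,981.27.
At nearest $100: Dube $5,800; Andrade $23,600; Sato $21,600; Kowalski $12,800; Vance $26,000. Sum = $89,800.
Sum already equals the total — no adjustment.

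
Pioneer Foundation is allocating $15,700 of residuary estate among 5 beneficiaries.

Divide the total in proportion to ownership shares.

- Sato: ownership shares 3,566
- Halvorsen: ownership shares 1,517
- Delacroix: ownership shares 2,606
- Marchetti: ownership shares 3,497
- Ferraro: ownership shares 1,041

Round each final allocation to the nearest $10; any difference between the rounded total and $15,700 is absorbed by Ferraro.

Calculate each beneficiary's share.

Combined ownership shares = 12,227.
Pro-rata amounts: Sato 3,566/12,227 × $15,700 = 4,578.90; Halvorsen 1,517/12,227 × $15,700 = 1,947.89; Delacroix 2,606/12,227 × $15,700 = 3,346.22; Marchetti 3,497/12,227 × $15,700 = 4,490.30; Ferraro 1,041/12,227 × $15,700 = 1,336.69.
After rounding ($10): Sato $4,580; Halvorsen $1,950; Delacroix $3,350; Marchetti $4,490; Ferraro $1,340. Sum = $15,710.
Difference $15,700 − $15,710 = −$10 applied to Ferraro: Ferraro becomes $1,330.

Sato: $4,580; Halvorsen: $1,950; Delacroix: $3,350; Marchetti: $4,490; Ferraro: $1,330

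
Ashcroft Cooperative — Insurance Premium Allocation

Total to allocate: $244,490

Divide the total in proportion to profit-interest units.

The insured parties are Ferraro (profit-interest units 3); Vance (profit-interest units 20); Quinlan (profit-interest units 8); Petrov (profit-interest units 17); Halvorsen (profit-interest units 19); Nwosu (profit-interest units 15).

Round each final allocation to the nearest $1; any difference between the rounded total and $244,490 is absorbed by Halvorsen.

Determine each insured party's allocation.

Ferraro: $8,945 | Vance: $59,632 | Quinlan: $23,853 | Petrov: $50,687 | Halvorsen: $56,649 | Nwosu: $44,724

Combined profit-interest units = 82.
Raw shares: Ferraro 3/82 × $244,490 = 8,944.76; Vance 20/82 × $244,490 = 59,631.71; Quinlan 8/82 × $244,490 = 23,852.68; Petrov 17/82 × $244,490 = 50,686.95; Halvorsen 19/82 × $244,490 = 56,650.12; Nwosu 15/82 × $244,490 = 44,723.78.
Rounded to nearest $1: Ferraro $8,945; Vance $59,632; Quinlan $23,853; Petrov $50,687; Halvorsen $56,650; Nwosu $44,724. Sum = $244,491.
Difference $244,490 − $244,491 = −$1 applied to Halvorsen: Halvorsen becomes $56,649.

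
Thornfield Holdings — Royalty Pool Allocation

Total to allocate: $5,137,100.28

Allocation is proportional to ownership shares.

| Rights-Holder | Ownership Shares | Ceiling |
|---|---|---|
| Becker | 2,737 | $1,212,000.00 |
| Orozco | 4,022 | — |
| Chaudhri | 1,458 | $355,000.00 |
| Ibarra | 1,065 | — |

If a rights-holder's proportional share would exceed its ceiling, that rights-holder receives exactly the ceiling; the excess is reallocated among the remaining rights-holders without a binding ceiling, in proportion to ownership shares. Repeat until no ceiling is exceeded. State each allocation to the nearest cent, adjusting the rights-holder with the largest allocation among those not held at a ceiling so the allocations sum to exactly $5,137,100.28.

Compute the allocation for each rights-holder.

Becker: $1,212,000.00; Orozco: $2,822,674.14; Chaudhri: $355,000.00; Ibarra: $747,426.14

Combined ownership shares = 9,282.
Proportional shares (ignoring caps): Becker 1,514,785.9800; Orozco 2,225,966.0985; Chaudhri 806,926.5469; Ibarra 589,421.6546.
Capped: Becker ($1,212,000.00), Chaudhri ($355,000.00); balance $3,570,100.28 reallocated over remaining ownership shares 5,087.
Shares after redistribution: Orozco 2,822,674.1353 → $2,822,674.14; Ibarra 747,426.1447 → $747,426.14.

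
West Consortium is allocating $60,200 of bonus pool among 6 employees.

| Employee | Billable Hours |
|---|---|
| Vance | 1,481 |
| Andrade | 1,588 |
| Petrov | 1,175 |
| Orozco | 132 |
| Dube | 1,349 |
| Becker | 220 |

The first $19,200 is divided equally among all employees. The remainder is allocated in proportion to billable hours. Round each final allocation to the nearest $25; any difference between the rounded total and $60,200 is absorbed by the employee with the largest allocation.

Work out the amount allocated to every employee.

First tranche $19,200 split equally: $3,200 each.
Remainder $41,000 by billable hours (total 5,945): Vance 10,213.79 → $10,225; Andrade 10,951.72 → $10,950; Petrov 8,103.45 → $8,100; Orozco 910.34 → $900; Dube 9,303.45 → $9,300; Becker 1,517.24 → $1,525.
Totals: Vance $3,200 + $10,225 = $13,425; Andrade $3,200 + $10,950 = $14,150; Petrov $3,200 + $8,100 = $11,300; Orozco $3,200 + $900 = $4,100; Dube $3,200 + $9,300 = $12,500; Becker $3,200 + $1,525 = $4,725.

Vance: $13,425 · Andrade: $14,150 · Petrov: $11,300 · Orozco: $4,100 · Dube: $12,500 · Becker: $4,725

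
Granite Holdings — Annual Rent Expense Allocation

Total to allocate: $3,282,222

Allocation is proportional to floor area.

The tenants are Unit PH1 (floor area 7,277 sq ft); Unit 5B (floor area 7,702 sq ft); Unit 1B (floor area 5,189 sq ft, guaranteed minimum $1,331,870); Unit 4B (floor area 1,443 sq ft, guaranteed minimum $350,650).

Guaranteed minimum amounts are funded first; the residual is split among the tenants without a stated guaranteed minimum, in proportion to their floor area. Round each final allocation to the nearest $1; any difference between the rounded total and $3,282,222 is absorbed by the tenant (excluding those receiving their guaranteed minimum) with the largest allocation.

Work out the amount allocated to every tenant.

Unit PH1: $777,157 | Unit 5B: $822,545 | Unit 1B: $1,331,870 | Unit 4B: $350,650

Minimums first: Unit 1B $1,331,870; Unit 4B $350,650. Balance $1,599,702.
Balance split over remaining floor area 14,979: Unit PH1 777,156.78 → $777,157; Unit 5B 822,545.22 → $822,545.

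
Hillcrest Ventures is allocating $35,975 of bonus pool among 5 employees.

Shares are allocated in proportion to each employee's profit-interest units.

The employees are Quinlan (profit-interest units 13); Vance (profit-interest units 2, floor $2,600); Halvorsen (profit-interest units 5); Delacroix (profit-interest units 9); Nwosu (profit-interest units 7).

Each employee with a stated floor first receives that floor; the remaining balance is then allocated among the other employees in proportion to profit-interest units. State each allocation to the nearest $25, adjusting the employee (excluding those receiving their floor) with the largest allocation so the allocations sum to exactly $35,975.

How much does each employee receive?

Quinlan: $12,775; Vance: $2,600; Halvorsen: $4,900; Delacroix: $8,825; Nwosu: $6,875

Minimums first: Vance $2,600. Remaining pool $33,375.
Remaining pool split over remaining profit-interest units 34: Quinlan 12,761.03 → $12,750; Halvorsen 4,908.09 → $4,900; Delacroix 8,834.56 → $8,825; Nwosu 6,871.32 → $6,875.
Rounding difference +$25 applied to Quinlan → $12,775.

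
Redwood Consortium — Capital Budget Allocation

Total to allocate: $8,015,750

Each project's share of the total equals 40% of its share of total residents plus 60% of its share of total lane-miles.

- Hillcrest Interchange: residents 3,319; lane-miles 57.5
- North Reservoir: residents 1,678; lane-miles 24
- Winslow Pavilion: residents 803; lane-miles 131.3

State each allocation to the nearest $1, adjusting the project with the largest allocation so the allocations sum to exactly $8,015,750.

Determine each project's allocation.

Hillcrest Interchange: $3,134,323 · North Reservoir: $1,470,035 · Winslow Pavilion: $3,411,392

Residents total 5,800; lane-miles total 212.8.
Combined weights (40% residents + 60% lane-miles): Hillcrest Interchange 0.3910; North Reservoir 0.1834; Winslow Pavilion 0.4256.
Proportional shares: Hillcrest Interchange 3,134,323.47; North Reservoir 1,470,034.93; Winslow Pavilion 3,411,391.60.
At nearest $1: Hillcrest Interchange $3,134,323; North Reservoir $1,470,035; Winslow Pavilion $3,411,392. Sum = $8,015,750.
Rounded total matches; no reconciliation needed.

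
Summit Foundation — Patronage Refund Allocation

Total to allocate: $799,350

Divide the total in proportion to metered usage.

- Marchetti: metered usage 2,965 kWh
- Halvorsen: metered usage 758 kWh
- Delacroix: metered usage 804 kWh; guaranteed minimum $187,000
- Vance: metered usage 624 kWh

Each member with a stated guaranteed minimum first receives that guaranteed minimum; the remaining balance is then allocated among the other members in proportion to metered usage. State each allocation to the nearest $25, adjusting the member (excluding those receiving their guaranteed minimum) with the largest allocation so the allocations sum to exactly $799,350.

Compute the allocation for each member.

Marchetti: $417,675 · Halvorsen: $106,775 · Delacroix: $187,000 · Vance: $87,900

Fund the minimums — Delacroix $187,000. Residual $612,350.
Residual split over remaining metered usage 4,347: Marchetti 417,671.44 → $417,675; Halvorsen 106,777.39 → $106,775; Vance 87,901.17 → $87,900.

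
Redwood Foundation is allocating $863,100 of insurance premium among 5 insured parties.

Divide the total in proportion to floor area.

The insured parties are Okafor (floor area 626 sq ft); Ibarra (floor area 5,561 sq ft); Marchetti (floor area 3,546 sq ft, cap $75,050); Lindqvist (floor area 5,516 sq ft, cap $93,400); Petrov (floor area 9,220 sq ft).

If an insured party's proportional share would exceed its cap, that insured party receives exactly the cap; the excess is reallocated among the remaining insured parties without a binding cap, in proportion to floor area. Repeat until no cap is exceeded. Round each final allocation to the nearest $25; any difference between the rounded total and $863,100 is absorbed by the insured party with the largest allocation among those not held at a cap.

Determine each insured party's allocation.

Okafor: $28,225 · Ibarra: $250,725 · Marchetti: $75,050 · Lindqvist: $93,400 · Petrov: $415,700

Floor area total: 24,469.
Pro-rata shares before constraints: Okafor 22,081.02; Ibarra 196,154.28; Marchetti 125,078.78; Lindqvist 194,566.99; Petrov 325,218.93.
Capped: Marchetti ($75,050), Lindqvist ($93,400); balance $694,650 reallocated over remaining floor area 15,407.
Remaining shares: Okafor 28,224.24 → $28,225; Ibarra 250,726.85 → $250,725; Petrov 415,698.90 → $415,700.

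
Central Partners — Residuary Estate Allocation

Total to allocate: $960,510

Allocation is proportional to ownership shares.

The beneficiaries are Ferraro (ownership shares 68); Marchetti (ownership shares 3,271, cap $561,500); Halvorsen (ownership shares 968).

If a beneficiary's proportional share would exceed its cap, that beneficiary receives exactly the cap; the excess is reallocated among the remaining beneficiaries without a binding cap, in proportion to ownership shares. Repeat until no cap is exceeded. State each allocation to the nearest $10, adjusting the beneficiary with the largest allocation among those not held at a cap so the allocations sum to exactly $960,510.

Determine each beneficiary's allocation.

Ferraro: $26,190 · Marchetti: $561,500 · Halvorsen: $372,820

Sum of ownership shares: 4,307.
Proportional shares (ignoring caps): Ferraro 15,164.77; Marchetti 729,470.21; Halvorsen 215,875.01.
Cap binds for Marchetti ($561,500); remaining pool $399,010 reallocated over remaining ownership shares 1,036.
Shares after redistribution: Ferraro 26,189.85 → $26,190; Halvorsen 372,820.15 → $372,820.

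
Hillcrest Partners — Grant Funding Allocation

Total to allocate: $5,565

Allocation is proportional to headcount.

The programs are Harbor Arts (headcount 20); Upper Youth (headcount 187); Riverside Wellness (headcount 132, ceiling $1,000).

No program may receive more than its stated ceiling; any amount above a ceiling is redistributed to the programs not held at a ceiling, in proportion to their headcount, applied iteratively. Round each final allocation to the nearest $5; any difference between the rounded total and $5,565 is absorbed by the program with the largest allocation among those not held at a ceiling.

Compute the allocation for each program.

Harbor Arts: $440; Upper Youth: $4,125; Riverside Wellness: $1,000

Sum of headcount: 339.
Unconstrained shares: Harbor Arts 328.32; Upper Youth 3,069.78; Riverside Wellness 2,166.90.
Cap binds for Riverside Wellness ($1,000); remaining pool $4,565 reallocated over remaining headcount 207.
Shares after redistribution: Harbor Arts 441.06 → $440; Upper Youth 4,123.94 → $4,125.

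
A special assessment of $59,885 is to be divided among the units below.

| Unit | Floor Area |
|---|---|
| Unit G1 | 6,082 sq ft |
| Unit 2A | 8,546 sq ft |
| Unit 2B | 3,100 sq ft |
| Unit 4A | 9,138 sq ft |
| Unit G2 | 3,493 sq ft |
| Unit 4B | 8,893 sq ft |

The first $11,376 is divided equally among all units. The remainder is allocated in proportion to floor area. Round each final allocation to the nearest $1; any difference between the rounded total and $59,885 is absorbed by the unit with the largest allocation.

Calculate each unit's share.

Unit G1: $9,412 · Unit 2A: $12,457 · Unit 2B: $5,727 · Unit 4A: $13,190 · Unit G2: $6,213 · Unit 4B: $12,886

Equal tier: $11,376 ÷ 6 = $1,896 apiece.
Remainder $48,509 by floor area (total 39,252): Unit G1 7,516.35 → $7,516; Unit 2A 10,561.45 → $10,561; Unit 2B 3,831.09 → $3,831; Unit 4A 11,293.06 → $11,293; Unit G2 4,316.77 → $4,317; Unit 4B 10,990.28 → $10,990.
Rounding difference +$1 on remainder applied to Unit 4A.
Totals: Unit G1 $1,896 + $7,516 = $9,412; Unit 2A $1,896 + $10,561 = $12,457; Unit 2B $1,896 + $3,831 = $5,727; Unit 4A $1,896 + $11,294 = $13,190; Unit G2 $1,896 + $4,317 = $6,213; Unit 4B $1,896 + $10,990 = $12,886.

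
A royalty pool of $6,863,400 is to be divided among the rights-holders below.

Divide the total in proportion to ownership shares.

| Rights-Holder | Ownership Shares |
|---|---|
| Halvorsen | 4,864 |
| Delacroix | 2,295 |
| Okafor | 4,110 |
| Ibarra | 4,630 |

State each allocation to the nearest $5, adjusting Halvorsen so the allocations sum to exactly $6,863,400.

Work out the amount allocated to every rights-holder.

Halvorsen: $2,099,725; Delacroix: $990,725; Okafor: $1,774,235; Ibarra: $1,998,715

Total ownership shares = 15,899.
Pro-rata amounts: Halvorsen 4,864/15,899 × $6,863,400 = 2,099,728.13; Delacroix 2,295/15,899 × $6,863,400 = 990,722.88; Okafor 4,110/15,899 × $6,863,400 = 1,774,235.74; Ibarra 4,630/15,899 × $6,863,400 = 1,998,713.25.
After rounding ($5): Halvorsen $2,099,730; Delacroix $990,725; Okafor $1,774,235; Ibarra $1,998,715. Sum = $6,863,405.
Difference $6,863,400 − $6,863,405 = −$5 applied to Halvorsen: Halvorsen becomes $2,099,725.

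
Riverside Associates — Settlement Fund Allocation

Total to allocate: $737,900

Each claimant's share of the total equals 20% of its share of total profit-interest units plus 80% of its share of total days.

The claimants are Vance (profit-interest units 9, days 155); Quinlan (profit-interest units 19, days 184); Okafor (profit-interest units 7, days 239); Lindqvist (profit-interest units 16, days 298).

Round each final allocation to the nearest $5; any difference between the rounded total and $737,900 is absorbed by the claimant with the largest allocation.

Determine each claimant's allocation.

Totals — profit-interest units 51, days 876.
Composite weights (20% profit-interest units + 80% days): Vance 0.1768; Quinlan 0.2425; Okafor 0.2457; Lindqvist 0.3349.
Raw shares: Vance 130,495.13; Quinlan 178,974.94; Okafor 181,313.70; Lindqvist 247,116.23.
At nearest $5: Vance $130,495; Quinlan $178,975; Okafor $181,315; Lindqvist $247,115. Sum = $737,900.
Sum already equals the total — no adjustment.

Vance: $130,495 · Quinlan: $178,975 · Okafor: $181,315 · Lindqvist: $247,115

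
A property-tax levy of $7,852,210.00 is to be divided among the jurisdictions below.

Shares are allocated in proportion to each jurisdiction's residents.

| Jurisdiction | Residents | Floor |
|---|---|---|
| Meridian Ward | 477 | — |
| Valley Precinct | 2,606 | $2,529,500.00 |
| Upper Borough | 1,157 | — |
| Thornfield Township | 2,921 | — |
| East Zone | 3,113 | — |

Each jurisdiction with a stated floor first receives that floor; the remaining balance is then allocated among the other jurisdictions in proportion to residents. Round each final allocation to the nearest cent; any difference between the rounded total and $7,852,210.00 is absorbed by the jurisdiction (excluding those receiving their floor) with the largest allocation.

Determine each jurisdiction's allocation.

Minimums first: Valley Precinct $2,529,500.00. Balance $5,322,710.00.
Balance split over remaining residents 7,668: Meridian Ward 331,107.5469 → $331,107.55; Upper Borough 803,126.6914 → $803,126.69; Thornfield Township 2,027,599.8839 → $2,027,599.88; East Zone 2,160,875.8777 → $2,160,875.88.

Meridian Ward: $331,107.55 · Valley Precinct: $2,529,500.00 · Upper Borough: $803,126.69 · Thornfield Township: $2,027,599.88 · East Zone: $2,160,875.88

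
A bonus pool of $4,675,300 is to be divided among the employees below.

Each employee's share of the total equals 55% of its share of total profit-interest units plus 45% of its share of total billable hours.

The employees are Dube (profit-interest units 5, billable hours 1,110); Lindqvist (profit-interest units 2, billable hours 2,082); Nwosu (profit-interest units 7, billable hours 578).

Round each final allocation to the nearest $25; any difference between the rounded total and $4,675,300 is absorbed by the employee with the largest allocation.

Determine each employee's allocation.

Dube: $1,537,800 · Lindqvist: $1,529,225 · Nwosu: $1,608,275

Profit-interest units total 14; billable hours total 3,770.
Combined weights (55% profit-interest units + 45% billable hours): Dube 0.3289; Lindqvist 0.3271; Nwosu 0.3440.
Proportional shares: Dube 1,537,808.75; Lindqvist 1,529,225.26; Nwosu 1,608,266.00.
After rounding ($25): Dube $1,537,800; Lindqvist $1,529,225; Nwosu $1,608,275. Sum = $4,675,300.
No rounding difference to absorb.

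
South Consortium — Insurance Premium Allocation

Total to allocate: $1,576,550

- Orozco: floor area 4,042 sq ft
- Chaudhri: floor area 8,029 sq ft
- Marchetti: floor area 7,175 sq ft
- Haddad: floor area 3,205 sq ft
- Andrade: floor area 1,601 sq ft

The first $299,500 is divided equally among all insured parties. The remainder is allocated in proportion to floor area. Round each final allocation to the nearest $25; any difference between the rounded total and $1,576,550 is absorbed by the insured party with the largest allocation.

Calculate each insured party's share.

Orozco: $274,500 · Chaudhri: $486,225 · Marchetti: $440,850 · Haddad: $230,075 · Andrade: $144,900

Equal tier: $299,500 ÷ 5 = $59,900 apiece.
Remainder $1,277,050 by floor area (total 24,052): Orozco 214,611.51 → $214,600; Chaudhri 426,302.78 → $426,300; Marchetti 380,959.33 → $380,950; Haddad 170,170.68 → $170,175; Andrade 85,005.70 → $85,000.
Rounding difference +$25 on remainder applied to Chaudhri.
Totals: Orozco $59,900 + $214,600 = $274,500; Chaudhri $59,900 + $426,325 = $486,225; Marchetti $59,900 + $380,950 = $440,850; Haddad $59,900 + $170,175 = $230,075; Andrade $59,900 + $85,000 = $144,900.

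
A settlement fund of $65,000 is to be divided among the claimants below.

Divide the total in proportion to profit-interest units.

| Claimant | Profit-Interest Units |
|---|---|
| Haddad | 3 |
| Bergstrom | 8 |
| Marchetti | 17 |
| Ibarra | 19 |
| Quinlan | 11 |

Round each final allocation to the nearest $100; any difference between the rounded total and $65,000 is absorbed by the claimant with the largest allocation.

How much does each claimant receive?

Total profit-interest units = 58.
Pro-rata amounts: Haddad 3/58 × $65,000 = 3,362.07; Bergstrom 8/58 × $65,000 = 8,965.52; Marchetti 17/58 × $65,000 = 19,051.72; Ibarra 19/58 × $65,000 = 21,293.10; Quinlan 11/58 × $65,000 = 12,327.59.
Rounded to nearest $100: Haddad $3,400; Bergstrom $9,000; Marchetti $19,100; Ibarra $21,300; Quinlan $12,300. Sum = $65,100.
Difference $65,000 − $65,100 = −$100 applied to largest allocation (Ibarra): Ibarra becomes $21,200.

Haddad: $3,400 · Bergstrom: $9,000 · Marchetti: $19,100 · Ibarra: $21,200 · Quinlan: $12,300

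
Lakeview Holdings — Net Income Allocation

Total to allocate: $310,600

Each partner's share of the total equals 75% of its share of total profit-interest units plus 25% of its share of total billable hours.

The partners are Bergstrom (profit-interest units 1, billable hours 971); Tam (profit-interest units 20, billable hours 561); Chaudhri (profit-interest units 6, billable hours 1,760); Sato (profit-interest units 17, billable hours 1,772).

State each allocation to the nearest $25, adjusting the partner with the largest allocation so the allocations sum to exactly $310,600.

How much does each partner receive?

Totals — profit-interest units 44, billable hours 5,064.
Combined weights (75% profit-interest units + 25% billable hours): Bergstrom 0.0650; Tam 0.3686; Chaudhri 0.1892; Sato 0.3773.
Unrounded shares: Bergstrom 20,183.37; Tam 114,488.59; Chaudhri 58,753.27; Sato 117,174.78.
At nearest $25: Bergstrom $20,175; Tam $114,500; Chaudhri $58,750; Sato $117,175. Sum = $310,600.
Rounded total matches; no reconciliation needed.

Bergstrom: $20,175 · Tam: $114,500 · Chaudhri: $58,750 · Sato: $117,175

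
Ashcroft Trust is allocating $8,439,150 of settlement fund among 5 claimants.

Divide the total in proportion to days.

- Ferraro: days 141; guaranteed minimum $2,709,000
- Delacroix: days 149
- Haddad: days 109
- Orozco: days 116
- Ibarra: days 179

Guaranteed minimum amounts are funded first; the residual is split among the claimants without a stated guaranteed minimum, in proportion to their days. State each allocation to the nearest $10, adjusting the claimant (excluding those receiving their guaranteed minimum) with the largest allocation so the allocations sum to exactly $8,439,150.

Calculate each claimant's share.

Ferraro: $2,709,000 | Delacroix: $1,543,930 | Haddad: $1,129,450 | Orozco: $1,201,980 | Ibarra: $1,854,790

Fund the minimums — Ferraro $2,709,000. Balance $5,730,150.
Balance split over remaining days 553: Delacroix 1,543,928.30 → $1,543,930; Haddad 1,129,450.90 → $1,129,450; Orozco 1,201,984.45 → $1,201,980; Ibarra 1,854,786.35 → $1,854,790.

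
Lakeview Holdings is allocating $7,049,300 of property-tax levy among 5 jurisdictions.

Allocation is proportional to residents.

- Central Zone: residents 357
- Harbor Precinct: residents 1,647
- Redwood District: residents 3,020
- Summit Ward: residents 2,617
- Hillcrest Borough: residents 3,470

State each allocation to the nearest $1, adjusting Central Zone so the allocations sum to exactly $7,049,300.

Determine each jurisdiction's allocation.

Combined residents = 11,111.
Pro-rata amounts: Central Zone 357/11,111 × $7,049,300 = 226,496.27; Harbor Precinct 1,647/11,111 × $7,049,300 = 1,044,928.19; Redwood District 3,020/11,111 × $7,049,300 = 1,916,018.90; Summit Ward 2,617/11,111 × $7,049,300 = 1,660,338.23; Hillcrest Borough 3,470/11,111 × $7,049,300 = 2,201,518.41.
Rounded to nearest $1: Central Zone $226,496; Harbor Precinct $1,044,928; Redwood District $1,916,019; Summit Ward $1,660,338; Hillcrest Borough $2,201,518. Sum = $7,049,299.
Difference $7,049,300 − $7,049,299 = +$1 applied to Central Zone: Central Zone becomes $226,497.

Central Zone: $226,497 | Harbor Precinct: $1,044,928 | Redwood District: $1,916,019 | Summit Ward: $1,660,338 | Hillcrest Borough: $2,201,518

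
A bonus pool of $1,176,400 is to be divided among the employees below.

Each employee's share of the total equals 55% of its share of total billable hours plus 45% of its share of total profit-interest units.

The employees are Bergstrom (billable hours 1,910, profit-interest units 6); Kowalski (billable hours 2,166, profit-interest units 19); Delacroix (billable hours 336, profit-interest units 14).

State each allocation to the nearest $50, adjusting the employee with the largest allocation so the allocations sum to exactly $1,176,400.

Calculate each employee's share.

Bergstrom: $361,550 · Kowalski: $575,550 · Delacroix: $239,300

Billable hours total 4,412; profit-interest units total 39.
Composite weights (55% billable hours + 45% profit-interest units): Bergstrom 0.3073; Kowalski 0.4892; Delacroix 0.2034.
Raw shares: Bergstrom 361,544.66; Kowalski 575,547.08; Delacroix 239,308.26.
After rounding ($50): Bergstrom $361,550; Kowalski $575,550; Delacroix $239,300. Sum = $1,176,400.
No rounding difference to absorb.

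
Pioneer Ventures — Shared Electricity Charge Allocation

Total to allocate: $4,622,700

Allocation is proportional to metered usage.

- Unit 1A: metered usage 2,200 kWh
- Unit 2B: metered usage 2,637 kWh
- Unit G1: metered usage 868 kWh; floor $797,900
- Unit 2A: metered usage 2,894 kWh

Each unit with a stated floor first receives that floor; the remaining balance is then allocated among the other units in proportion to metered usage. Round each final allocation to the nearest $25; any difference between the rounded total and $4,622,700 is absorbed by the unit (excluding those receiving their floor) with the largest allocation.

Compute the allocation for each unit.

Unit 1A: $1,088,425 | Unit 2B: $1,304,625 | Unit G1: $797,900 | Unit 2A: $1,431,750

Guaranteed amounts: Unit G1 $797,900. Remaining pool $3,824,800.
Remaining pool split over remaining metered usage 7,731: Unit 1A 1,088,418.06 → $1,088,425; Unit 2B 1,304,617.46 → $1,304,625; Unit 2A 1,431,764.48 → $1,431,775.
Rounding difference −$25 applied to Unit 2A → $1,431,750.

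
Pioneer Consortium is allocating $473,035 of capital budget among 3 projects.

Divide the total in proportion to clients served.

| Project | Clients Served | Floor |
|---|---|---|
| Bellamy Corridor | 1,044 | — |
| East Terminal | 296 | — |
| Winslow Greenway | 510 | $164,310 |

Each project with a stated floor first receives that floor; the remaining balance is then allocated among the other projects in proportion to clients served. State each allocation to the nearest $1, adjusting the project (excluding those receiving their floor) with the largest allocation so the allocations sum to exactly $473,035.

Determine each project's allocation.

Bellamy Corridor: $240,529 | East Terminal: $68,196 | Winslow Greenway: $164,310

Minimums first: Winslow Greenway $164,310. Remaining pool $308,725.
Remaining pool split over remaining clients served 1,340: Bellamy Corridor 240,529.03 → $240,529; East Terminal 68,195.97 → $68,196.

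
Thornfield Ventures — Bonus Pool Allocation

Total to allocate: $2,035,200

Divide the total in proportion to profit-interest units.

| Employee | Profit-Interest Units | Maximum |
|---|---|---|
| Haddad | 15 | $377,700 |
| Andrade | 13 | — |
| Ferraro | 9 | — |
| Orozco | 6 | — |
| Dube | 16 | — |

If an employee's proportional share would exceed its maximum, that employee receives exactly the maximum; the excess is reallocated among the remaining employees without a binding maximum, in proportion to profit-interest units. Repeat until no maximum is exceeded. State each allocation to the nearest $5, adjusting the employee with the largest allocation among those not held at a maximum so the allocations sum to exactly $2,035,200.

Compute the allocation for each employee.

Sum of profit-interest units: 59.
Pro-rata shares before constraints: Haddad 517,423.73; Andrade 448,433.90; Ferraro 310,454.24; Orozco 206,969.49; Dube 551,918.64.
Cap binds for Haddad ($377,700); remaining pool $1,657,500 reallocated over remaining profit-interest units 44.
Remaining shares: Andrade 489,715.91 → $489,715; Ferraro 339,034.09 → $339,035; Orozco 226,022.73 → $226,025; Dube 602,727.27 → $602,725.

Haddad: $377,700; Andrade: $489,715; Ferraro: $339,035; Orozco: $226,025; Dube: $602,725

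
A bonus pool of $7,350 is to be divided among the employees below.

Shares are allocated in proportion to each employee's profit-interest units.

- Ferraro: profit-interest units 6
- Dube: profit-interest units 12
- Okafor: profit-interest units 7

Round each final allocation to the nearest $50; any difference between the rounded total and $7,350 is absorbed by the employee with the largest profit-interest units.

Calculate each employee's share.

Ferraro: $1,750 · Dube: $3,550 · Okafor: $2,050

Profit-interest units total: 6 + 12 + 7 = 25.
Unrounded shares: Ferraro 1,764.00; Dube 3,528.00; Okafor 2,058.00.
At nearest $50: Ferraro $1,750; Dube $3,550; Okafor $2,050. Sum = $7,350.
Sum already equals the total — no adjustment.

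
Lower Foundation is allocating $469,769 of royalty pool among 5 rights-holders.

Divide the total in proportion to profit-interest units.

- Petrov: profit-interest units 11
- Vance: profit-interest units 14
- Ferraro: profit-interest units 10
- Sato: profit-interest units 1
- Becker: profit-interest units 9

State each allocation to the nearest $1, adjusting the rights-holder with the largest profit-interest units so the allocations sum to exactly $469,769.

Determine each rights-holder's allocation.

Petrov: $114,832 · Vance: $146,151 · Ferraro: $104,393 · Sato: $10,439 · Becker: $93,954

Total profit-interest units = 45.
Raw shares: Petrov 11/45 × $469,769 = 114,832.42; Vance 14/45 × $469,769 = 146,150.36; Ferraro 10/45 × $469,769 = 104,393.11; Sato 1/45 × $469,769 = 10,439.31; Becker 9/45 × $469,769 = 93,953.80.
At nearest $1: Petrov $114,832; Vance $146,150; Ferraro $104,393; Sato $10,439; Becker $93,954. Sum = $469,768.
Difference $469,769 − $469,768 = +$1 applied to largest profit-interest units (Vance): Vance becomes $146,151.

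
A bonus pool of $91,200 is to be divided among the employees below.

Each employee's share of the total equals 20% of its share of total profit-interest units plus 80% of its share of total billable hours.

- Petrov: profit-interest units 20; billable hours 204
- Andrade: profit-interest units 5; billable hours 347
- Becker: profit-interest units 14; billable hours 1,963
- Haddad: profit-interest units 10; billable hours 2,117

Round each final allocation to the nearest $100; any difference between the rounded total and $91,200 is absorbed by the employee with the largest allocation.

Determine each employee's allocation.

Petrov: $10,700 · Andrade: $7,300 · Becker: $36,100 · Haddad: $37,100

Profit-interest units total 49; billable hours total 4,631.
Blended shares (20% profit-interest units + 80% billable hours): Petrov 0.1169; Andrade 0.0804; Becker 0.3962; Haddad 0.4065.
Raw shares: Petrov 10,658.86; Andrade 7,328.10; Becker 36,137.90; Haddad 37,075.14.
After rounding ($100): Petrov $10,700; Andrade $7,300; Becker $36,100; Haddad $37,100. Sum = $91,200.
No rounding difference to absorb.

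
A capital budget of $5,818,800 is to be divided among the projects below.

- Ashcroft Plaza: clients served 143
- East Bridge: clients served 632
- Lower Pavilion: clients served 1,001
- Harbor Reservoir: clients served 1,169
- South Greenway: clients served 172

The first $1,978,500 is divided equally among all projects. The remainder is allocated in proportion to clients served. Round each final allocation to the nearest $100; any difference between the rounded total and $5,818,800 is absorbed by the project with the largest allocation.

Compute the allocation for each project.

First tranche $1,978,500 split equally: $395,700 each.
Remainder $3,840,300 by clients served (total 3,117): Ashcroft Plaza 176,183.16 → $176,200; East Bridge 778,655.63 → $778,700; Lower Pavilion 1,233,282.10 → $1,233,300; Harbor Reservoir 1,440,266.51 → $1,440,300; South Greenway 211,912.61 → $211,900.
Rounding difference −$100 on remainder applied to Harbor Reservoir.
Totals: Ashcroft Plaza $395,700 + $176,200 = $571,900; East Bridge $395,700 + $778,700 = $1,174,400; Lower Pavilion $395,700 + $1,233,300 = $1,629,000; Harbor Reservoir $395,700 + $1,440,200 = $1,835,900; South Greenway $395,700 + $211,900 = $607,600.

Ashcroft Plaza: $571,900 | East Bridge: $1,174,400 | Lower Pavilion: $1,629,000 | Harbor Reservoir: $1,835,900 | South Greenway: $607,600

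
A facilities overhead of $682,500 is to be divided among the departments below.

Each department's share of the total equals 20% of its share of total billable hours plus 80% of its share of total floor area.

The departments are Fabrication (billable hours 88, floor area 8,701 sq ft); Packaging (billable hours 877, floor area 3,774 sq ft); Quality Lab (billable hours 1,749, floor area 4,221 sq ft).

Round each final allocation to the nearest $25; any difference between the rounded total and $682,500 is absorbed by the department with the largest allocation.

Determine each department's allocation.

Totals — billable hours 2,714, floor area 16,696.
Composite weights (20% billable hours + 80% floor area): Fabrication 0.4234; Packaging 0.2455; Quality Lab 0.3311.
Raw shares: Fabrication 288,969.90; Packaging 167,527.53; Quality Lab 226,002.56.
After rounding ($25): Fabrication $288,975; Packaging $167,525; Quality Lab $226,000. Sum = $682,500.
Rounded total matches; no reconciliation needed.

Fabrication: $288,975 | Packaging: $167,525 | Quality Lab: $226,000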